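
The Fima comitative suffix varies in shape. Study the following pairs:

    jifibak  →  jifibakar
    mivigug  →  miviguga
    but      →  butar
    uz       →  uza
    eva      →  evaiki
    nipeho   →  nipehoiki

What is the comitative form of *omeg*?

omega

The pattern is voicing of the final sound: -ar when the stem ends in a voiceless consonant (*jifibak*, *but*); -a when the stem ends in a voiced consonant (*mivigug*, *uz*); -iki when the stem ends in a vowel (*eva*, *nipeho*).
*omeg* — final sound /g/ (a voiced consonant) → -a → *omega*.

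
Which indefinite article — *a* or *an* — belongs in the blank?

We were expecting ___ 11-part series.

The indefinite article is chosen by the initial *sound* of the following word, not its spelling.
The number *11* is spoken "eleven", beginning with /ɪˈlɛvən/ — a vowel sound.
So the article is *an*: We were expecting an 11-part series.

an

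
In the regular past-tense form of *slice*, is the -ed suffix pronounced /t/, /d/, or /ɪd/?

/t/

The stem *slice* ends in a voiceless consonant other than /t/.
The -ed suffix is realized as /ɪd/ after /t, d/; as /t/ after other voiceless consonants; and as /d/ after other voiced sounds.
So -ed on *slice* is pronounced /t/.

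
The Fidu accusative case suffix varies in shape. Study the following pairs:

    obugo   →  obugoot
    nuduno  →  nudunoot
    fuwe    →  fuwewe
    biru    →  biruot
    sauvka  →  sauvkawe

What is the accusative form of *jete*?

The pattern is rounding harmony: -ot when the last vowel of the stem is a rounded vowel (*obugo*, *nuduno*, *biru*); -we when the last vowel of the stem is an unrounded vowel (*fuwe*, *sauvka*).
*jete* — last vowel /e/ (an unrounded vowel) → -we → *jetewe*.

jetewe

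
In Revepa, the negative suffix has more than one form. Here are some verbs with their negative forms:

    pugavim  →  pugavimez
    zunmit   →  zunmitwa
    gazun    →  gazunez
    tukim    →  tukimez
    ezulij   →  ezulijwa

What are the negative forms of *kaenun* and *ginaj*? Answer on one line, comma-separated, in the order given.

kaenunez, ginajwa

The pattern is nasality of the final consonant: -ez when the stem ends in a nasal (*pugavim*, *gazun*, *tukim*); -wa when the stem ends in a non-nasal consonant (*zunmit*, *ezulij*).
The final consonant of *kaenun* is /n/, which is a nasal, so the suffix is -ez, giving *kaenunez*.
*ginaj* — final consonant /j/ (non-nasal) → -wa → *ginajwa*.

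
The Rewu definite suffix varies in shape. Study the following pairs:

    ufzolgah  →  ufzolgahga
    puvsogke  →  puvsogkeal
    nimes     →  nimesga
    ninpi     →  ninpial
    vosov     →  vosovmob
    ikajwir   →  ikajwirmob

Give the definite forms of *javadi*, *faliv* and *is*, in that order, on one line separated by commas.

Looking at the final sound of each stem: -ga when the stem ends in a voiceless consonant (*ufzolgah*, *nimes*); -mob when the stem ends in a voiced consonant (*vosov*, *ikajwir*); -al when the stem ends in a vowel (*puvsogke*, *ninpi*).
*javadi* — final sound /i/ (a vowel) → -al → *javadial*.
Since the final sound of *faliv* is /v/ (a voiced consonant), it takes -mob, giving *falivmob*.
*is*: final sound = /s/, a voiceless consonant → -ga → *isga*.

javadial, falivmob, isga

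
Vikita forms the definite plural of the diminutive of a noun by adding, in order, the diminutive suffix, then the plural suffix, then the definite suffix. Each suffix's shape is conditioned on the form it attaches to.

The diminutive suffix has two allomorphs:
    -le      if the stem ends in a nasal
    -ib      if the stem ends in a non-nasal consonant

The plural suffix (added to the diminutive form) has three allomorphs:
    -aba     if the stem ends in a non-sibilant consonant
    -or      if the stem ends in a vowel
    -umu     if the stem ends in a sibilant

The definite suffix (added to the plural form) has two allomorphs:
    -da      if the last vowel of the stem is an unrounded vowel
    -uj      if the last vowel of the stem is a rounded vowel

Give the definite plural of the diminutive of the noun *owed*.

owedibabada

Since the final consonant of *owed* is /d/ (non-nasal), it takes -ib, giving *owedib*.
The diminutive form *owedib* — final sound /b/ (a non-sibilant consonant) → -aba → *owedibaba*.
The plural form *owedibaba* — last vowel /a/ (an unrounded vowel) → -da → *owedibabada*.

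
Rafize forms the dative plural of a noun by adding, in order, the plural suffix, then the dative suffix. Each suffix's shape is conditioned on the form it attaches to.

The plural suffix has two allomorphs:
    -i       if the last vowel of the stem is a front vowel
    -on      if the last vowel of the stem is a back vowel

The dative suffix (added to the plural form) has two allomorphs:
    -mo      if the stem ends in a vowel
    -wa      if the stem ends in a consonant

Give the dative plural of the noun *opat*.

opatonwa

*opat* — last vowel /a/ (a back vowel) → -on → *opaton*.
The plural form *opaton*: final sound = /n/, a consonant → -wa → *opatonwa*.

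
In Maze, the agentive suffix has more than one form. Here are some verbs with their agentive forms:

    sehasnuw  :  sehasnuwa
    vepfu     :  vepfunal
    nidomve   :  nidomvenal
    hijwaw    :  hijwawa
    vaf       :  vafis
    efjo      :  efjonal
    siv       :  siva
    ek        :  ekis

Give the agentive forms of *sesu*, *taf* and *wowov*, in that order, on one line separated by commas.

Looking at the final sound of each stem: -is when the stem ends in a voiceless consonant (*vaf*, *ek*); -a when the stem ends in a voiced consonant (*sehasnuw*, *hijwaw*, *siv*); -nal when the stem ends in a vowel (*vepfu*, *nidomve*, *efjo*).
Since the final sound of *sesu* is /u/ (a vowel), it takes -nal, giving *sesunal*.
The final sound of *taf* is /f/, which is a voiceless consonant, so the suffix is -is, giving *tafis*.
The final sound of *wowov* is /v/, which is a voiced consonant, so the suffix is -a, giving *wowova*.

sesunal, tafis, wowova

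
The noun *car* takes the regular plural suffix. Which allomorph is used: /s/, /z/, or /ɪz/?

/z/

The stem *car* ends in a voiced non-sibilant sound.
The plural suffix surfaces as /ɪz/ after sibilants, /s/ after other voiceless consonants, and /z/ after other voiced sounds.
So the plural -s on *car* is pronounced /z/.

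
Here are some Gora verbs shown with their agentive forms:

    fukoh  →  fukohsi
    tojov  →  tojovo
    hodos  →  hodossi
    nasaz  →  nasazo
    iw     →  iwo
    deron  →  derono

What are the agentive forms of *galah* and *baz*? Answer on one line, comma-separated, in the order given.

The alternation tracks the final consonant of the stem — -si when the stem ends in a voiceless consonant (*fukoh*, *hodos*); -o when the stem ends in a voiced consonant (*tojov*, *nasaz*, *iw*, *deron*).
*galah* — final consonant /h/ (voiceless) → -si → *galahsi*.
*baz*: final consonant = /z/, voiced → -o → *bazo*.

galahsi, bazo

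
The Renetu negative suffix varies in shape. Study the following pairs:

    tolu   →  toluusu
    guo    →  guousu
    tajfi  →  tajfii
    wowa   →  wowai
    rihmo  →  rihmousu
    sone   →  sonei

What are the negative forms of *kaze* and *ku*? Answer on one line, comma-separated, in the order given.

kazei, kuusu

Looking at the last vowel of each stem: -usu when the last vowel of the stem is a rounded vowel (*tolu*, *guo*, *rihmo*); -i when the last vowel of the stem is an unrounded vowel (*tajfi*, *wowa*, *sone*).
The last vowel of *kaze* is /e/, which is an unrounded vowel, so the suffix is -i, giving *kazei*.
Since the last vowel of *ku* is /u/ (a rounded vowel), it takes -usu, giving *kuusu*.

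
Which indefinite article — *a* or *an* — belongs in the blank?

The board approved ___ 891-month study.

an

The indefinite article is chosen by the initial *sound* of the following word, not its spelling.
The number *891* is spoken "eight hundred …", beginning with /eɪt/ — a vowel sound.
So the article is *an*: The board approved an 891-month study.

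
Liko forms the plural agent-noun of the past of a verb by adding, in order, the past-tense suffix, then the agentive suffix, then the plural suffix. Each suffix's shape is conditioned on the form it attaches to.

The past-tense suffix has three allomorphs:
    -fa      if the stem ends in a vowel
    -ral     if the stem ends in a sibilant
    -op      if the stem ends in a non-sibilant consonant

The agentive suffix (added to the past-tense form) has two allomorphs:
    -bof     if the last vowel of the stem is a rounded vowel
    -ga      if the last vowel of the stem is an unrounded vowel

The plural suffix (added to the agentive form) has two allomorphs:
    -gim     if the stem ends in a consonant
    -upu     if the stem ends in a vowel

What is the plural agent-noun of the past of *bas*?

*bas*: final sound = /s/, a sibilant → -ral → *basral*.
Since the last vowel of the past-tense form *basral* is /a/ (an unrounded vowel), it takes -ga, giving *basralga*.
The agentive form *basralga* — final sound /a/ (a vowel) → -upu → *basralgaupu*.

basralgaupu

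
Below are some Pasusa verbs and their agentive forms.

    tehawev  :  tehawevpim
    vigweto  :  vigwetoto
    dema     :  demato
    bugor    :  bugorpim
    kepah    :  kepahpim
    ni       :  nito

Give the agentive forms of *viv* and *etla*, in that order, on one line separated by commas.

Looking at the final sound of each stem: -pim when the stem ends in a consonant (*tehawev*, *bugor*, *kepah*); -to when the stem ends in a vowel (*vigweto*, *dema*, *ni*).
*viv* — final sound /v/ (a consonant) → -pim → *vivpim*.
*etla*: final sound = /a/, a vowel → -to → *etlato*.

vivpim, etlato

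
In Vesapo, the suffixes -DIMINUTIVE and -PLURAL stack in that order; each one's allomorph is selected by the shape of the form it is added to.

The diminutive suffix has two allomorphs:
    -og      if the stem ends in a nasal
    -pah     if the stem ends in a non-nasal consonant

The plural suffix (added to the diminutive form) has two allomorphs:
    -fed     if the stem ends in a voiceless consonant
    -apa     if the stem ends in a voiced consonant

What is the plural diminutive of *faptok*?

faptokpahfed

Since the final consonant of *faptok* is /k/ (non-nasal), it takes -pah, giving *faptokpah*.
The diminutive form *faptokpah* — final consonant /h/ (voiceless) → -fed → *faptokpahfed*.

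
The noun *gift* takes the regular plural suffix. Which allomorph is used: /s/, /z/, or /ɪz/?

/s/

The stem *gift* ends in a voiceless non-sibilant consonant.
The plural suffix surfaces as /ɪz/ after sibilants, /s/ after other voiceless consonants, and /z/ after other voiced sounds.
So the plural -s on *gift* is pronounced /s/.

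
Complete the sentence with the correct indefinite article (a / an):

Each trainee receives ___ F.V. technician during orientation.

an

The indefinite article is chosen by the initial *sound* of the following word, not its spelling.
The initialism *F.V.* is read letter by letter; the first letter, F, is pronounced /ɛf/, which begins with a vowel sound.
So the article is *an*: Each trainee receives an F.V. technician during orientation.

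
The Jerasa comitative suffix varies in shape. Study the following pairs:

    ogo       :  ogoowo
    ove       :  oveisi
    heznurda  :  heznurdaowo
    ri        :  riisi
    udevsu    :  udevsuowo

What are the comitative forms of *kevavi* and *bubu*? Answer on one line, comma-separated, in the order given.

kevaviisi, bubuowo

The alternation tracks the last vowel of the stem — -isi when the last vowel of the stem is a front vowel (*ove*, *ri*); -owo when the last vowel of the stem is a back vowel (*ogo*, *heznurda*, *udevsu*).
*kevavi* — last vowel /i/ (a front vowel) → -isi → *kevaviisi*.
The last vowel of *bubu* is /u/, which is a back vowel, so the suffix is -owo, giving *bubuowo*.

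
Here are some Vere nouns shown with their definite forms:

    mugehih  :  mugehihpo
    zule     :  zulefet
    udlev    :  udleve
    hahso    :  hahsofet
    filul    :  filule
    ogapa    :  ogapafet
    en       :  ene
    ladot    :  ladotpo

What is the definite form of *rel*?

rele

The alternation tracks the final sound of the stem — -po when the stem ends in a voiceless consonant (*mugehih*, *ladot*); -e when the stem ends in a voiced consonant (*udlev*, *filul*, *en*); -fet when the stem ends in a vowel (*zule*, *hahso*, *ogapa*).
*rel* — final sound /l/ (a voiced consonant) → -e → *rele*.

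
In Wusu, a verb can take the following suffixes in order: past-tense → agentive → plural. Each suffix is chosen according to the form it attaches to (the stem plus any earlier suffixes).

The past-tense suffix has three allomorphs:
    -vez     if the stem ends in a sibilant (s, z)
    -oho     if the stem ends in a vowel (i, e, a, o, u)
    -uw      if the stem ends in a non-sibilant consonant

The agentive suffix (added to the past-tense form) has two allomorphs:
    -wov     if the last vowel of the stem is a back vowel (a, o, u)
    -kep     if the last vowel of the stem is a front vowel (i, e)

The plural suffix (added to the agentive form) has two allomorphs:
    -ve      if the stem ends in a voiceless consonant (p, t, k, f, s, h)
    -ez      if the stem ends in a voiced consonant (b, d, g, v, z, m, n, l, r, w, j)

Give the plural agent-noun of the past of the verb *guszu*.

guszuohowovez

*guszu*: final sound = /u/, a vowel → -oho → *guszuoho*.
The past-tense form *guszuoho*: last vowel = /o/, a back vowel → -wov → *guszuohowov*.
Since the final consonant of the agentive form *guszuohowov* is /v/ (voiced), it takes -ez, giving *guszuohowovez*.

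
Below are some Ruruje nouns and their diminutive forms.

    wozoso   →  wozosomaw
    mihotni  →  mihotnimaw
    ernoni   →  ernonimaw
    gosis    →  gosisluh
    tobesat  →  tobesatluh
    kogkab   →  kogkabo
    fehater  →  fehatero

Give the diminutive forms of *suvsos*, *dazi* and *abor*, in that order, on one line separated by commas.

suvsosluh, dazimaw, aboro

The pattern is voicing of the final sound: -luh when the stem ends in a voiceless consonant (*gosis*, *tobesat*); -o when the stem ends in a voiced consonant (*kogkab*, *fehater*); -maw when the stem ends in a vowel (*wozoso*, *mihotni*, *ernoni*).
*suvsos* — final sound /s/ (a voiceless consonant) → -luh → *suvsosluh*.
*dazi* — final sound /i/ (a vowel) → -maw → *dazimaw*.
*abor* — final sound /r/ (a voiced consonant) → -o → *aboro*.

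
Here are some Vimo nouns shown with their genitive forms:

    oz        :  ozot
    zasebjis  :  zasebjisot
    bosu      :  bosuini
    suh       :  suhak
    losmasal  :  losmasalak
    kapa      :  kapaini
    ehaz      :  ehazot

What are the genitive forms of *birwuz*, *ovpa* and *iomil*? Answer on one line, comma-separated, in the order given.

The pattern is sibilance of the final sound: -ot when the stem ends in a sibilant (*oz*, *zasebjis*, *ehaz*); -ak when the stem ends in a non-sibilant consonant (*suh*, *losmasal*); -ini when the stem ends in a vowel (*bosu*, *kapa*).
*birwuz*: final sound = /z/, a sibilant → -ot → *birwuzot*.
Since the final sound of *ovpa* is /a/ (a vowel), it takes -ini, giving *ovpaini*.
*iomil*: final sound = /l/, a non-sibilant consonant → -ak → *iomilak*.

birwuzot, ovpaini, iomilak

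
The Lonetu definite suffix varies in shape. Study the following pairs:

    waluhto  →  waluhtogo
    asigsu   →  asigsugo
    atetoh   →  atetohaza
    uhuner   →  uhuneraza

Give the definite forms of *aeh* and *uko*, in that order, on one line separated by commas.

The alternation tracks the final sound of the stem — -aza when the stem ends in a consonant (*atetoh*, *uhuner*); -go when the stem ends in a vowel (*waluhto*, *asigsu*).
*aeh*: final sound = /h/, a consonant → -aza → *aehaza*.
Since the final sound of *uko* is /o/ (a vowel), it takes -go, giving *ukogo*.

aehaza, ukogo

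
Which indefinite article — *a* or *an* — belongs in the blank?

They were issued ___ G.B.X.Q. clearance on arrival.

a

The indefinite article is chosen by the initial *sound* of the following word, not its spelling.
The initialism *G.B.X.Q.* is read letter by letter; the first letter, G, is pronounced /dʒiː/, which begins with a consonant sound.
So the article is *a*: They were issued a G.B.X.Q. clearance on arrival.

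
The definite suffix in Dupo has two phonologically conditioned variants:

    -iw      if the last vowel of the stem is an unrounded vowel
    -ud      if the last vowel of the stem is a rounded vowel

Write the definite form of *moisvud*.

The last vowel of *moisvud* is /u/, which is a rounded vowel, so the suffix is -ud, giving *moisvudud*.

moisvudud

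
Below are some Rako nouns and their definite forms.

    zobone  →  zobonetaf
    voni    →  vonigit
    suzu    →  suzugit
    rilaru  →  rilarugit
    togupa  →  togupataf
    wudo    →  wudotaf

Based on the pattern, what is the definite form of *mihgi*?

mihgigit

The suffix is conditioned by the last vowel: -git when the last vowel of the stem is a high vowel (*voni*, *suzu*, *rilaru*); -taf when the last vowel of the stem is a non-high vowel (*zobone*, *togupa*, *wudo*).
The last vowel of *mihgi* is /i/, which is a high vowel, so the suffix is -git, giving *mihgigit*.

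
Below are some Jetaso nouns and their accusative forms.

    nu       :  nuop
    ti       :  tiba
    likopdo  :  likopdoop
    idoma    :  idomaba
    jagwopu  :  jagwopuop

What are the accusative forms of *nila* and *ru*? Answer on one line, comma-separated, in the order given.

nilaba, ruop

The suffix is conditioned by the last vowel: -op when the last vowel of the stem is a rounded vowel (*nu*, *likopdo*, *jagwopu*); -ba when the last vowel of the stem is an unrounded vowel (*ti*, *idoma*).
*nila* — last vowel /a/ (an unrounded vowel) → -ba → *nilaba*.
*ru*: last vowel = /u/, a rounded vowel → -op → *ruop*.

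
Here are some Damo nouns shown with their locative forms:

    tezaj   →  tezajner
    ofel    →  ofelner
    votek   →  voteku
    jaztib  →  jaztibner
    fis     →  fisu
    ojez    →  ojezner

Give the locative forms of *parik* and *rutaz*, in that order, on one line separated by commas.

The pattern is voicing of the final consonant: -u when the stem ends in a voiceless consonant (*votek*, *fis*); -ner when the stem ends in a voiced consonant (*tezaj*, *ofel*, *jaztib*, *ojez*).
Since the final consonant of *parik* is /k/ (voiceless), it takes -u, giving *pariku*.
*rutaz*: final consonant = /z/, voiced → -ner → *rutazner*.

pariku, rutazner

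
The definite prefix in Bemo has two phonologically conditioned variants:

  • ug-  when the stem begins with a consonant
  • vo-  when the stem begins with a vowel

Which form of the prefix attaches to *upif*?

vo-

Since the first sound of *upif* is /u/ (a vowel), it takes vo-.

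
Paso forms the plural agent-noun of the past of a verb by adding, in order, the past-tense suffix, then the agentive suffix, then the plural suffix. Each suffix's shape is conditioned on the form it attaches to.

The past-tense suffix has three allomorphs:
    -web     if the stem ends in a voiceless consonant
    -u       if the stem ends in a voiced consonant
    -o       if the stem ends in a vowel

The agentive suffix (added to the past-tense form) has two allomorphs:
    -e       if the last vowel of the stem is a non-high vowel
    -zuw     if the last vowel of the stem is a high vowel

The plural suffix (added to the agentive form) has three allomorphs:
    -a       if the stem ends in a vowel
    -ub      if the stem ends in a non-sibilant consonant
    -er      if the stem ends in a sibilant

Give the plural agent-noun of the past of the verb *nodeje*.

Since the final sound of *nodeje* is /e/ (a vowel), it takes -o, giving *nodejeo*.
The last vowel of the past-tense form *nodejeo* is /o/, which is a non-high vowel, so the agentive suffix is -e, giving *nodejeoe*.
The agentive form *nodejeoe*: final sound = /e/, a vowel → -a → *nodejeoea*.

nodejeoea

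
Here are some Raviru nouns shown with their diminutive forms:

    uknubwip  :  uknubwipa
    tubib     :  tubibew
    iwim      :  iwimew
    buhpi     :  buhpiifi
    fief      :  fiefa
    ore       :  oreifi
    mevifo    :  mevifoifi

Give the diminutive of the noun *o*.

The pattern is voicing of the final sound: -a when the stem ends in a voiceless consonant (*uknubwip*, *fief*); -ew when the stem ends in a voiced consonant (*tubib*, *iwim*); -ifi when the stem ends in a vowel (*buhpi*, *ore*, *mevifo*).
*o*: final sound = /o/, a vowel → -ifi → *oifi*.

oifi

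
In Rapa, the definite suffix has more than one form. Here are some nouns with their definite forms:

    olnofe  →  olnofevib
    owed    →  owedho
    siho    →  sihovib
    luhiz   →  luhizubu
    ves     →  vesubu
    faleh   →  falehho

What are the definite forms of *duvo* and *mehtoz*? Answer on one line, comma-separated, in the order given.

The suffix is conditioned by the final sound: -ubu when the stem ends in a sibilant (*luhiz*, *ves*); -ho when the stem ends in a non-sibilant consonant (*owed*, *faleh*); -vib when the stem ends in a vowel (*olnofe*, *siho*).
Since the final sound of *duvo* is /o/ (a vowel), it takes -vib, giving *duvovib*.
The final sound of *mehtoz* is /z/, which is a sibilant, so the suffix is -ubu, giving *mehtozubu*.

duvovib, mehtozubu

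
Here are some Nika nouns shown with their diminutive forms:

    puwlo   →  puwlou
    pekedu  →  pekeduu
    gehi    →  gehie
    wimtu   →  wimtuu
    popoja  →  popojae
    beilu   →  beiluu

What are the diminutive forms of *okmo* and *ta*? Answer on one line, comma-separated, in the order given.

okmou, tae

The pattern is rounding harmony: -u when the last vowel of the stem is a rounded vowel (*puwlo*, *pekedu*, *wimtu*, *beilu*); -e when the last vowel of the stem is an unrounded vowel (*gehi*, *popoja*).
*okmo*: last vowel = /o/, a rounded vowel → -u → *okmou*.
*ta* — last vowel /a/ (an unrounded vowel) → -e → *tae*.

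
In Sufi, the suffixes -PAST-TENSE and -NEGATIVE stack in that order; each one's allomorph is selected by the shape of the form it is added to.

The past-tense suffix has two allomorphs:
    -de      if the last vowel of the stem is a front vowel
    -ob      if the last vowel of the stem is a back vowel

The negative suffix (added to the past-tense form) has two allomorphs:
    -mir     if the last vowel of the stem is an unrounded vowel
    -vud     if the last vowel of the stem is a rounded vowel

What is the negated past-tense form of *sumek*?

Since the last vowel of *sumek* is /e/ (a front vowel), it takes -de, giving *sumekde*.
The last vowel of the past-tense form *sumekde* is /e/, which is an unrounded vowel, so the negative suffix is -mir, giving *sumekdemir*.

sumekdemir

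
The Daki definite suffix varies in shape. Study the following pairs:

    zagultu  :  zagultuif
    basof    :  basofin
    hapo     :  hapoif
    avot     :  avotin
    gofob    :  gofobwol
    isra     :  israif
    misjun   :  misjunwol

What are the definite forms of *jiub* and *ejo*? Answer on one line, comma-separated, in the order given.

The pattern is voicing of the final sound: -in when the stem ends in a voiceless consonant (*basof*, *avot*); -wol when the stem ends in a voiced consonant (*gofob*, *misjun*); -if when the stem ends in a vowel (*zagultu*, *hapo*, *isra*).
*jiub* — final sound /b/ (a voiced consonant) → -wol → *jiubwol*.
The final sound of *ejo* is /o/, which is a vowel, so the suffix is -if, giving *ejoif*.

jiubwol, ejoif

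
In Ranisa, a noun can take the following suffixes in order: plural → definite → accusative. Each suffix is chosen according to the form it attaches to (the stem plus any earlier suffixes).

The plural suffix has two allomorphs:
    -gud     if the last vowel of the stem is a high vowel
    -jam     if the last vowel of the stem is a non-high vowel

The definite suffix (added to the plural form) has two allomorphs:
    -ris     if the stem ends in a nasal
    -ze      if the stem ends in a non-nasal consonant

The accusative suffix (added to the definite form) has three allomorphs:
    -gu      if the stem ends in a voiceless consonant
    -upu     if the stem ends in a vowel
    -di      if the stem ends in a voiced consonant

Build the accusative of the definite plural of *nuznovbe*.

nuznovbejamrisgu

*nuznovbe* — last vowel /e/ (a non-high vowel) → -jam → *nuznovbejam*.
Since the final consonant of the plural form *nuznovbejam* is /m/ (a nasal), it takes -ris, giving *nuznovbejamris*.
Since the final sound of the definite form *nuznovbejamris* is /s/ (a voiceless consonant), it takes -gu, giving *nuznovbejamrisgu*.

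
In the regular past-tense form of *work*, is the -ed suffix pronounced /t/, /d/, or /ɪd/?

/t/

The stem *work* ends in a voiceless consonant other than /t/.
The -ed suffix is realized as /ɪd/ after /t, d/; as /t/ after other voiceless consonants; and as /d/ after other voiced sounds.
So -ed on *work* is pronounced /t/.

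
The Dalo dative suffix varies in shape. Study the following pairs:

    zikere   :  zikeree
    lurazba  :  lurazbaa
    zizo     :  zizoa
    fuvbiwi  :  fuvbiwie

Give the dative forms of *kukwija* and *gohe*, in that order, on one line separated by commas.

The suffix is conditioned by the last vowel: -e when the last vowel of the stem is a front vowel (*zikere*, *fuvbiwi*); -a when the last vowel of the stem is a back vowel (*lurazba*, *zizo*).
Since the last vowel of *kukwija* is /a/ (a back vowel), it takes -a, giving *kukwijaa*.
The last vowel of *gohe* is /e/, which is a front vowel, so the suffix is -e, giving *gohee*.

kukwijaa, gohee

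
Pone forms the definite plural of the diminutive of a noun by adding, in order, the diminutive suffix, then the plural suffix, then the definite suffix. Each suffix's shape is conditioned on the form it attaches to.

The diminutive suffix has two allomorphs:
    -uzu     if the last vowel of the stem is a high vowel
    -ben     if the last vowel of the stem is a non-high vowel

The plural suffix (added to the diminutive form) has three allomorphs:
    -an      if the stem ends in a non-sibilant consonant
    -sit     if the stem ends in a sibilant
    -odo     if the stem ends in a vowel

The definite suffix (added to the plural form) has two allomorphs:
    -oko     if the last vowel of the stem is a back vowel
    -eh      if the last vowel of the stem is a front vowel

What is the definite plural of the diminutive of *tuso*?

Since the last vowel of *tuso* is /o/ (a non-high vowel), it takes -ben, giving *tusoben*.
Since the final sound of the diminutive form *tusoben* is /n/ (a non-sibilant consonant), it takes -an, giving *tusobenan*.
The plural form *tusobenan*: last vowel = /a/, a back vowel → -oko → *tusobenanoko*.

tusobenanoko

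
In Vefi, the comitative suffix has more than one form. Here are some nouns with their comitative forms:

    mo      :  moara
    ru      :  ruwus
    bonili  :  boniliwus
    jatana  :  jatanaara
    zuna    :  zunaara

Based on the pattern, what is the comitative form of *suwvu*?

The alternation tracks the last vowel of the stem — -wus when the last vowel of the stem is a high vowel (*ru*, *bonili*); -ara when the last vowel of the stem is a non-high vowel (*mo*, *jatana*, *zuna*).
*suwvu*: last vowel = /u/, a high vowel → -wus → *suwvuwus*.

suwvuwus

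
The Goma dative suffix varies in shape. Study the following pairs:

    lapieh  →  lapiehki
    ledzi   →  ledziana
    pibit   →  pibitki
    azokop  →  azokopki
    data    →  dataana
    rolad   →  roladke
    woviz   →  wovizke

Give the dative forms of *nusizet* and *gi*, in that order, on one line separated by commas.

Looking at the final sound of each stem: -ki when the stem ends in a voiceless consonant (*lapieh*, *pibit*, *azokop*); -ke when the stem ends in a voiced consonant (*rolad*, *woviz*); -ana when the stem ends in a vowel (*ledzi*, *data*).
Since the final sound of *nusizet* is /t/ (a voiceless consonant), it takes -ki, giving *nusizetki*.
*gi*: final sound = /i/, a vowel → -ana → *giana*.

nusizetki, giana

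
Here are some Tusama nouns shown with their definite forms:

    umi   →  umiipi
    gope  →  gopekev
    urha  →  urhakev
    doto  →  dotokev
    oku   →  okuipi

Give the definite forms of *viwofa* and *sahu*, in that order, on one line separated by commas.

The alternation tracks the last vowel of the stem — -ipi when the last vowel of the stem is a high vowel (*umi*, *oku*); -kev when the last vowel of the stem is a non-high vowel (*gope*, *urha*, *doto*).
The last vowel of *viwofa* is /a/, which is a non-high vowel, so the suffix is -kev, giving *viwofakev*.
*sahu*: last vowel = /u/, a high vowel → -ipi → *sahuipi*.

viwofakev, sahuipi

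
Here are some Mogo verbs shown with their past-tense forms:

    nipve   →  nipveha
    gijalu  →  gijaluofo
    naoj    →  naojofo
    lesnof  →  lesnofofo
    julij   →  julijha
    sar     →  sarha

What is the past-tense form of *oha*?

ohaha

The alternation tracks the last vowel of the stem — -ofo when the last vowel of the stem is a rounded vowel (*gijalu*, *naoj*, *lesnof*); -ha when the last vowel of the stem is an unrounded vowel (*nipve*, *julij*, *sar*).
*oha*: last vowel = /a/, an unrounded vowel → -ha → *ohaha*.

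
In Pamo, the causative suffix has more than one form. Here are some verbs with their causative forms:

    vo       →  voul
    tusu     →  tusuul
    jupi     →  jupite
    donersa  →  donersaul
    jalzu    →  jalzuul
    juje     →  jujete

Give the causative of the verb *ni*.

Looking at the last vowel of each stem: -te when the last vowel of the stem is a front vowel (*jupi*, *juje*); -ul when the last vowel of the stem is a back vowel (*vo*, *tusu*, *donersa*, *jalzu*).
*ni* — last vowel /i/ (a front vowel) → -te → *nite*.

nite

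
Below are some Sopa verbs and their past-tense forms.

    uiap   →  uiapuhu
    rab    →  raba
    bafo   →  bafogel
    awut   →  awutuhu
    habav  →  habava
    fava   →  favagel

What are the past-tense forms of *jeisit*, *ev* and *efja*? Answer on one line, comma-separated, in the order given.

Looking at the final sound of each stem: -uhu when the stem ends in a voiceless consonant (*uiap*, *awut*); -a when the stem ends in a voiced consonant (*rab*, *habav*); -gel when the stem ends in a vowel (*bafo*, *fava*).
*jeisit* — final sound /t/ (a voiceless consonant) → -uhu → *jeisituhu*.
*ev*: final sound = /v/, a voiced consonant → -a → *eva*.
*efja*: final sound = /a/, a vowel → -gel → *efjagel*.

jeisituhu, eva, efjagel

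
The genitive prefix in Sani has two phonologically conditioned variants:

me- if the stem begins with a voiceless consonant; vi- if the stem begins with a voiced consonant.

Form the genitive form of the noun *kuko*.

The first consonant of *kuko* is /k/, which is voiceless, so the prefix is me-, giving *mekuko*.

mekuko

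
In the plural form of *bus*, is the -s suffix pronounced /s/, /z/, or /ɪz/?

The stem *bus* ends in a sibilant (/s, z, ʃ, ʒ, tʃ, dʒ/).
The plural suffix surfaces as /ɪz/ after sibilants, /s/ after other voiceless consonants, and /z/ after other voiced sounds.
So the plural -s on *bus* is pronounced /ɪz/.

/ɪz/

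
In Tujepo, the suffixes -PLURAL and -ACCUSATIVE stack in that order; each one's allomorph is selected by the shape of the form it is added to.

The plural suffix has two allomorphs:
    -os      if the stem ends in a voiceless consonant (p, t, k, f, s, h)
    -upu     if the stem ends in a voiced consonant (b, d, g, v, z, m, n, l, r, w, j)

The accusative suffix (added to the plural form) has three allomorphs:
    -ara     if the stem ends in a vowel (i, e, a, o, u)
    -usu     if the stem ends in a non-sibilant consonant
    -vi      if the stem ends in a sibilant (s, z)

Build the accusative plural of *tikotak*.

tikotakosvi

The final consonant of *tikotak* is /k/, which is voiceless, so the plural suffix is -os, giving *tikotakos*.
The final sound of the plural form *tikotakos* is /s/, which is a sibilant, so the accusative suffix is -vi, giving *tikotakosvi*.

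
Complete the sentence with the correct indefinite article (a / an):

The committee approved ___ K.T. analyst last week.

The indefinite article is chosen by the initial *sound* of the following word, not its spelling.
The initialism *K.T.* is read letter by letter; the first letter, K, is pronounced /keɪ/, which begins with a consonant sound.
So the article is *a*: The committee approved a K.T. analyst last week.

a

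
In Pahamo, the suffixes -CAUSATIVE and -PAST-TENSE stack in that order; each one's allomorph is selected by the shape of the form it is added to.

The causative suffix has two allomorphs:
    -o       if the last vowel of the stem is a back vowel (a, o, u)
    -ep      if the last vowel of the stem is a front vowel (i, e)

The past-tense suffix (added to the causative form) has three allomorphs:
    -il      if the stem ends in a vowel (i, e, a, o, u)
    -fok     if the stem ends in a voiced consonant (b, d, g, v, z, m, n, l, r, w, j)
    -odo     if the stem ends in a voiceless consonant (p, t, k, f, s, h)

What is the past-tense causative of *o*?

ooil

Since the last vowel of *o* is /o/ (a back vowel), it takes -o, giving *oo*.
The causative form *oo*: final sound = /o/, a vowel → -il → *ooil*.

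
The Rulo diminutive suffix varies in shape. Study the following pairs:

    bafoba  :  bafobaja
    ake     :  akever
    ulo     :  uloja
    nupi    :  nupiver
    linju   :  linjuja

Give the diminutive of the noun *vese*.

vesever

Looking at the last vowel of each stem: -ver when the last vowel of the stem is a front vowel (*ake*, *nupi*); -ja when the last vowel of the stem is a back vowel (*bafoba*, *ulo*, *linju*).
*vese* — last vowel /e/ (a front vowel) → -ver → *vesever*.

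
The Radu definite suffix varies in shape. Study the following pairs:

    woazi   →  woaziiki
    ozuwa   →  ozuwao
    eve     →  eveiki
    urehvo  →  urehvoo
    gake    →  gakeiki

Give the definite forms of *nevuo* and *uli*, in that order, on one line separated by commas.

nevuoo, uliiki

Looking at the last vowel of each stem: -iki when the last vowel of the stem is a front vowel (*woazi*, *eve*, *gake*); -o when the last vowel of the stem is a back vowel (*ozuwa*, *urehvo*).
The last vowel of *nevuo* is /o/, which is a back vowel, so the suffix is -o, giving *nevuoo*.
*uli*: last vowel = /i/, a front vowel → -iki → *uliiki*.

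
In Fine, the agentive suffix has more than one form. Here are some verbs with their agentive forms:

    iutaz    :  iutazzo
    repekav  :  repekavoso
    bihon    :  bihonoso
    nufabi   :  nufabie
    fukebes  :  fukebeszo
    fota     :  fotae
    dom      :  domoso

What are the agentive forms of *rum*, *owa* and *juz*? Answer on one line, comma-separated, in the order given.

The pattern is sibilance of the final sound: -zo when the stem ends in a sibilant (*iutaz*, *fukebes*); -oso when the stem ends in a non-sibilant consonant (*repekav*, *bihon*, *dom*); -e when the stem ends in a vowel (*nufabi*, *fota*).
Since the final sound of *rum* is /m/ (a non-sibilant consonant), it takes -oso, giving *rumoso*.
Since the final sound of *owa* is /a/ (a vowel), it takes -e, giving *owae*.
Since the final sound of *juz* is /z/ (a sibilant), it takes -zo, giving *juzzo*.

rumoso, owae, juzzo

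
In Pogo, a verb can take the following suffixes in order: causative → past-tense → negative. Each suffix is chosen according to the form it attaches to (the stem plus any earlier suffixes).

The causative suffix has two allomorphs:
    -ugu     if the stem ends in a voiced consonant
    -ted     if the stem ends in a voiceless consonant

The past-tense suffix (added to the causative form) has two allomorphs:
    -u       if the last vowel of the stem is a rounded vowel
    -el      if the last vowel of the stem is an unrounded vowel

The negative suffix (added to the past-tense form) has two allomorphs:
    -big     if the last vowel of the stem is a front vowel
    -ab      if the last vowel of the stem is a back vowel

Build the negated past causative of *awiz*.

awizuguuab

*awiz* — final consonant /z/ (voiced) → -ugu → *awizugu*.
The last vowel of the causative form *awizugu* is /u/, which is a rounded vowel, so the past-tense suffix is -u, giving *awizuguu*.
Since the last vowel of the past-tense form *awizuguu* is /u/ (a back vowel), it takes -ab, giving *awizuguuab*.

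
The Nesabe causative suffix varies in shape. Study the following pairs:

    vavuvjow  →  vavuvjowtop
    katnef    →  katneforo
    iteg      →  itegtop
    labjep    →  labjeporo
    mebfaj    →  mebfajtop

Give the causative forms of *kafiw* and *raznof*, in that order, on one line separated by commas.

The alternation tracks the final consonant of the stem — -oro when the stem ends in a voiceless consonant (*katnef*, *labjep*); -top when the stem ends in a voiced consonant (*vavuvjow*, *iteg*, *mebfaj*).
Since the final consonant of *kafiw* is /w/ (voiced), it takes -top, giving *kafiwtop*.
*raznof*: final consonant = /f/, voiceless → -oro → *raznoforo*.

kafiwtop, raznoforo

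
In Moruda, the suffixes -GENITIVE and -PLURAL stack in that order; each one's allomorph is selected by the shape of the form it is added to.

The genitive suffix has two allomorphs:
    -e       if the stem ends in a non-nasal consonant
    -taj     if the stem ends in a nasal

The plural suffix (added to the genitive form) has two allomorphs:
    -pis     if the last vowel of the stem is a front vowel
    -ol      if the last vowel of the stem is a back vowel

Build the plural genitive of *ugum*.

ugumtajol

*ugum* — final consonant /m/ (a nasal) → -taj → *ugumtaj*.
The genitive form *ugumtaj* — last vowel /a/ (a back vowel) → -ol → *ugumtajol*.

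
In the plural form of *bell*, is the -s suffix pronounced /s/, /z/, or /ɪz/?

The stem *bell* ends in a voiced non-sibilant sound.
The plural suffix surfaces as /ɪz/ after sibilants, /s/ after other voiceless consonants, and /z/ after other voiced sounds.
So the plural -s on *bell* is pronounced /z/.

/z/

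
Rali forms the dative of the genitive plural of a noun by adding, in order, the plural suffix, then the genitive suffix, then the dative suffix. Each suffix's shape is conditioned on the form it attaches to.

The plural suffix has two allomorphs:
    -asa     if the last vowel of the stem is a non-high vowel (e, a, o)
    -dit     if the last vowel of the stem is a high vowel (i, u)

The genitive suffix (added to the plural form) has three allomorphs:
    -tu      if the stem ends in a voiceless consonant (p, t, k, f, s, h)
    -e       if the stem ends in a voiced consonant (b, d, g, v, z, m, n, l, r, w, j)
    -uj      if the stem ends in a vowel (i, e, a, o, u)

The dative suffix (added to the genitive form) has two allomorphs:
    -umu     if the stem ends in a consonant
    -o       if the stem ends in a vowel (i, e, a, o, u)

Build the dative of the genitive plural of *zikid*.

*zikid*: last vowel = /i/, a high vowel → -dit → *zikiddit*.
The final sound of the plural form *zikiddit* is /t/, which is a voiceless consonant, so the genitive suffix is -tu, giving *zikiddittu*.
The genitive form *zikiddittu* — final sound /u/ (a vowel) → -o → *zikiddittuo*.

zikiddittuo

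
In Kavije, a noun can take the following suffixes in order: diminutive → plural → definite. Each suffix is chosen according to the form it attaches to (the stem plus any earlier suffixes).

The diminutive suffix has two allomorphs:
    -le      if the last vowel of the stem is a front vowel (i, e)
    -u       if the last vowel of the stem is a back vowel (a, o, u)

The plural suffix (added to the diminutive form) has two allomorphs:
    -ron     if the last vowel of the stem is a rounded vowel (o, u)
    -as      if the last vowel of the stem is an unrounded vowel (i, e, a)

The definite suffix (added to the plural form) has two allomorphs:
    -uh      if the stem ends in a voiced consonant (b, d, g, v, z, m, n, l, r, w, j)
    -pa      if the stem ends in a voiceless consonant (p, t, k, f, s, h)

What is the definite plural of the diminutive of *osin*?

*osin* — last vowel /i/ (a front vowel) → -le → *osinle*.
The diminutive form *osinle* — last vowel /e/ (an unrounded vowel) → -as → *osinleas*.
The plural form *osinleas*: final consonant = /s/, voiceless → -pa → *osinleaspa*.

osinleaspa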